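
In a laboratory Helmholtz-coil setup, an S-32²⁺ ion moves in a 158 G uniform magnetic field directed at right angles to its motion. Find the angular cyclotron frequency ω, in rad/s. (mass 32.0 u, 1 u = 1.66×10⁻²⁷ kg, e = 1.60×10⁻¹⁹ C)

ω = qB/m = (2×1.60×10^-19)(0.0158) / (5.31×10^-26) = 9.52×10^4 rad/s.

ω ≈ 9.52×10^4 rad/s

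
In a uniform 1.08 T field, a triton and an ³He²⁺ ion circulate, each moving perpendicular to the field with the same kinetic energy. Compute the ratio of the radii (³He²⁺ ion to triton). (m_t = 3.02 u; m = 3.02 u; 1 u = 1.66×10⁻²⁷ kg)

r = √(2mK)/(qB) ⇒ at equal K, r ∝ √m/q.
r_{³He²⁺ ion}/r_{triton} = 0.500.

ratio ≈ 0.500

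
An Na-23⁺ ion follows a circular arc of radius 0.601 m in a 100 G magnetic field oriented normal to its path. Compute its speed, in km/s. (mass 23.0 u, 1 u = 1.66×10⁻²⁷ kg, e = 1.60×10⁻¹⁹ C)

From qvB = mv²/r, v = qBr/m.
v = (1×1.60×10^-19)(0.0100)(0.601) / (3.82×10^-26) = 2.52×10^4 m/s.

v ≈ 25.2 km/s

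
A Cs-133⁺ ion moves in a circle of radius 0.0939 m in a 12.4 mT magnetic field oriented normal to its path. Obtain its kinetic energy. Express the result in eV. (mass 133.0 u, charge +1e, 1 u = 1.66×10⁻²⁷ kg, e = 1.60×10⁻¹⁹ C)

v = qBr/m = (1×1.60×10^-19)(0.0124)(0.0939) / (2.21×10^-25) = 844 m/s.
K = ½mv² = 0.5·(2.21×10^-25)·(844)² = 7.86×10^-20 J = 0.491 eV.

K ≈ 0.491 eV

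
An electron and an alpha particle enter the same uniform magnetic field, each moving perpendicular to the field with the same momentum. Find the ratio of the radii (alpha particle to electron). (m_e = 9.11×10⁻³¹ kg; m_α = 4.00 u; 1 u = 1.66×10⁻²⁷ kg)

r = p/(qB) ⇒ at equal p, r ∝ 1/q.
r_{alpha particle}/r_{electron} = 0.500.

ratio ≈ 0.500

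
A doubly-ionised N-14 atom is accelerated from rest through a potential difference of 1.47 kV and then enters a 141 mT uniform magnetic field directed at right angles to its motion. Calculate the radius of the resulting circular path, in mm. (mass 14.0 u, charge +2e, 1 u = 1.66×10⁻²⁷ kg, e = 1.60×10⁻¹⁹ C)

The kinetic energy gained is K = qV = (2×1.60×10^-19)(1470) = 4.70×10^-16 J.
v = √(2K/m) = 2.01×10^5 m/s.
r = mv/(qB) = (2.32×10^-26)(2.01×10^5) / [(2×1.60×10^-19)(0.141)] = 0.104 m.

r ≈ 104 mm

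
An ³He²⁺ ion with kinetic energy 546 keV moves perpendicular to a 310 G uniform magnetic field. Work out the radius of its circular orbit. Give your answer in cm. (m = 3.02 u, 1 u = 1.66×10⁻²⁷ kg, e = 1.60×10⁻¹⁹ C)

r ≈ 298 cm

Convert the energy: K = 546 keV = 8.74×10^-14 J.
v = √(2K/m) = √(2·8.74×10^-14/5.01×10^-27) = 5.90×10^6 m/s.
r = mv/(qB) = (5.01×10^-27)(5.90×10^6) / [(2×1.60×10^-19)(0.0310)] = 2.98 m.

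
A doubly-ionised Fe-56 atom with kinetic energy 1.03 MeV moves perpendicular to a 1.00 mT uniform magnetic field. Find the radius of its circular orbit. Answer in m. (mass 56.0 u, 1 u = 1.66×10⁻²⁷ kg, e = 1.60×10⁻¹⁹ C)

r ≈ 547 m

Convert the energy: K = 1.03 MeV = 1.65×10^-13 J.
v = √(2K/m) = √(2·1.65×10^-13/9.30×10^-26) = 1.88×10^6 m/s.
r = mv/(qB) = (9.30×10^-26)(1.88×10^6) / [(2×1.60×10^-19)(1.00×10^-3)] = 547 m.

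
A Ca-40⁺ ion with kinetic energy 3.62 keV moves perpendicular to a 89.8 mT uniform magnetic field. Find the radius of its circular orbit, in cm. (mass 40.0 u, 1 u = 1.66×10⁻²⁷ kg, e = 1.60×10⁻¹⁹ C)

Convert the energy: K = 3.62 keV = 5.79×10^-16 J.
v = √(2K/m) = √(2·5.79×10^-16/6.64×10^-26) = 1.32×10^5 m/s.
r = mv/(qB) = (6.64×10^-26)(1.32×10^5) / [(1×1.60×10^-19)(0.0898)] = 0.610 m.

r ≈ 61.0 cm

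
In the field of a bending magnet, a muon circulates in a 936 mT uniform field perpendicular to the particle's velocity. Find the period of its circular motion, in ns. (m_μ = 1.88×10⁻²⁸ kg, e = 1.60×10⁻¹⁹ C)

The cyclotron period is independent of speed: T = 2πm/(qB).
T = 2π(1.88×10^-28) / [(1×1.60×10^-19)(0.936)] = 7.89×10^-9 s.

T ≈ 7.89 ns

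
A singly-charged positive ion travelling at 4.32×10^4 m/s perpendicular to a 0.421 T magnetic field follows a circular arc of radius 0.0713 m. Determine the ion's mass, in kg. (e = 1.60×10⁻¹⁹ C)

qvB = mv²/r ⇒ m = qBr/v.
m = (1×1.60×10^-19)(0.421)(0.0713) / (4.32×10^4) = 1.11×10^-25 kg.

m ≈ 1.11×10^-25 kg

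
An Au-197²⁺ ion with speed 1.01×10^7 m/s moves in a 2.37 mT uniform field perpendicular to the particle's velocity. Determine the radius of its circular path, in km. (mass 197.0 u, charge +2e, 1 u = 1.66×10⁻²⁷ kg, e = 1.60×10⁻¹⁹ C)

r ≈ 4.36 km

The magnetic force provides the centripetal force: qvB = mv²/r, so r = mv/(qB).
r = (3.27×10^-25 kg)(1.01×10^7 m/s) / [(2×1.60×10^-19 C)(2.37×10^-3 T)] = 4360 m.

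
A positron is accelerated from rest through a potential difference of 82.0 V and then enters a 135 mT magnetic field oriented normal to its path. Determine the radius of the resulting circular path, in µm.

r ≈ 226 µm

The kinetic energy gained is K = qV = (1×1.60×10^-19)(82.0) = 1.31×10^-17 J.
v = √(2K/m) = 5.37×10^6 m/s.
r = mv/(qB) = (9.11×10^-31)(5.37×10^6) / [(1×1.60×10^-19)(0.135)] = 2.26×10^-4 m.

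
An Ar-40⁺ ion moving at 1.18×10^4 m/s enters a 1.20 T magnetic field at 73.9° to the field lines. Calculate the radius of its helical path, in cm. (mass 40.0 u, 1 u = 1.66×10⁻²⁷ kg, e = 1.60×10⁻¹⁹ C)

r ≈ 0.392 cm

Only the perpendicular component v⊥ = v sin73.9° = 1.13×10^4 m/s is bent by the field.
r = m v⊥ /(qB) = (6.64×10^-26)(1.13×10^4) / [(1×1.60×10^-19)(1.20)] = 3.92×10^-3 m.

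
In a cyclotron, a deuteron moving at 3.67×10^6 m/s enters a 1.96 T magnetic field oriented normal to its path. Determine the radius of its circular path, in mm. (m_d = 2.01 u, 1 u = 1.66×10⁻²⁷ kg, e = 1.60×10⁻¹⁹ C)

The magnetic force provides the centripetal force: qvB = mv²/r, so r = mv/(qB).
r = (3.34×10^-27 kg)(3.67×10^6 m/s) / [(1×1.60×10^-19 C)(1.96 T)] = 0.0390 m.

r ≈ 39.0 mm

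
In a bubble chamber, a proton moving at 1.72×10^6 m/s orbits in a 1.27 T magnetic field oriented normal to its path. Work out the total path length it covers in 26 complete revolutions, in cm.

r = mv/(qB) = 0.0141 m, so one revolution covers 2πr = 0.0888 m.
In 26 revolutions: L = 26·2πr = 2.31 m.

L ≈ 231 cm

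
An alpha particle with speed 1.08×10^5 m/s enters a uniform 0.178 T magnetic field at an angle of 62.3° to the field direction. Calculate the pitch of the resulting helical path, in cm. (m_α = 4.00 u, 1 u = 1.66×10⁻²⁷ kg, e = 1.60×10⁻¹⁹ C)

pitch ≈ 3.68 cm

The velocity component along B is v∥ = v cos62.3° = 5.02×10^4 m/s.
The cyclotron period T = 2πm/(qB) = 7.32×10^-7 s is set by m, q, B alone.
Pitch = v∥·T = (5.02×10^4)(7.32×10^-7) = 0.0368 m.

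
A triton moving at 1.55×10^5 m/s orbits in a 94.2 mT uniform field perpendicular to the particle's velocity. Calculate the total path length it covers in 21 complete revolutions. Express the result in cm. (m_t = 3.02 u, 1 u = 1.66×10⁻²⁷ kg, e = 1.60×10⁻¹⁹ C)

r = mv/(qB) = 0.0516 m, so one revolution covers 2πr = 0.324 m.
In 21 revolutions: L = 21·2πr = 6.80 m.

L ≈ 680 cm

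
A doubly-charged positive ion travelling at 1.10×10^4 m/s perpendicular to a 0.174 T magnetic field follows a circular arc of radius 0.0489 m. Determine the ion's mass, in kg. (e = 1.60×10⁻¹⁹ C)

m ≈ 2.48×10^-25 kg

qvB = mv²/r ⇒ m = qBr/v.
m = (2×1.60×10^-19)(0.174)(0.0489) / (1.10×10^4) = 2.48×10^-25 kg.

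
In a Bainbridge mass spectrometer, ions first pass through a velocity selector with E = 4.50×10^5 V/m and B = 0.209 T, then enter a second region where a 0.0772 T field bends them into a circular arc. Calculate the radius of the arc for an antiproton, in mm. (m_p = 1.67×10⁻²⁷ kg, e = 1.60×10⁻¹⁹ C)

The selector passes v = E/B = 4.50×10^5/0.209 = 2.15×10^6 m/s.
In the deflection region, r = mv/(qB₂) = (1.67×10^-27)(2.15×10^6) / [(1×1.60×10^-19)(0.0772)] = 0.291 m.

r ≈ 291 mm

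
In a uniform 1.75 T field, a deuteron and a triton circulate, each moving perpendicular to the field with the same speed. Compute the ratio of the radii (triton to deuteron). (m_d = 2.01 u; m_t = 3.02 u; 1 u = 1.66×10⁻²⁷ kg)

ratio ≈ 1.50

r = mv/(qB) ⇒ at equal v, r ∝ m/q.
r_{triton}/r_{deuteron} = 1.50.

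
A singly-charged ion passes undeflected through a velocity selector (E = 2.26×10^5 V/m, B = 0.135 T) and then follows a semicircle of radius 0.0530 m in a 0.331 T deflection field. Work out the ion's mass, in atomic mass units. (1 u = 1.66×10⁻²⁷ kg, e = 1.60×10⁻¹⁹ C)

m ≈ 1.01 u

v = E/B₁ = 1.67×10^6 m/s.
From r = mv/(qB₂), m = qB₂r/v = (1×1.60×10^-19)(0.331)(0.0530) / (1.67×10^6) = 1.68×10^-27 kg.
In atomic mass units: m = 1.68×10^-27 / 1.66×10^-27 = 1.01 u.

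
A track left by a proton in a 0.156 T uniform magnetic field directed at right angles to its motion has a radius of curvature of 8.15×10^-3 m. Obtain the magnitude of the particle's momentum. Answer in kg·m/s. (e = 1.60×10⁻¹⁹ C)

p ≈ 2.03×10^-22 kg·m/s

Since qvB = mv²/r, the momentum p = mv = qBr.
p = (1×1.60×10^-19)(0.156)(8.15×10^-3) = 2.03×10^-22 kg·m/s.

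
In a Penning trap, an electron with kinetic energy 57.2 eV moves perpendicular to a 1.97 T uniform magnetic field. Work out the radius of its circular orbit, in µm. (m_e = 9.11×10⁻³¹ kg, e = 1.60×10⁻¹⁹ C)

r ≈ 13.0 µm

Convert the energy: K = 57.2 eV = 9.15×10^-18 J.
v = √(2K/m) = √(2·9.15×10^-18/9.11×10^-31) = 4.48×10^6 m/s.
r = mv/(qB) = (9.11×10^-31)(4.48×10^6) / [(1×1.60×10^-19)(1.97)] = 1.30×10^-5 m.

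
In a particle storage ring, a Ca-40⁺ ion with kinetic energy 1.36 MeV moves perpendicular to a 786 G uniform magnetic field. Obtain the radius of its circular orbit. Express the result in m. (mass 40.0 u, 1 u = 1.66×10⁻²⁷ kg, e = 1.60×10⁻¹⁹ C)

Convert the energy: K = 1.36 MeV = 2.18×10^-13 J.
v = √(2K/m) = √(2·2.18×10^-13/6.64×10^-26) = 2.56×10^6 m/s.
r = mv/(qB) = (6.64×10^-26)(2.56×10^6) / [(1×1.60×10^-19)(0.0786)] = 13.5 m.

r ≈ 13.5 m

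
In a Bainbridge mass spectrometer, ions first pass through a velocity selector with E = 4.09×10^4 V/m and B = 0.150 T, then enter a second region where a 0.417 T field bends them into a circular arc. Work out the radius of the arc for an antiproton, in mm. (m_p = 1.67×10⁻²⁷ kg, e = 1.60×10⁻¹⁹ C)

r ≈ 6.82 mm

The selector passes v = E/B = 4.09×10^4/0.150 = 2.73×10^5 m/s.
In the deflection region, r = mv/(qB₂) = (1.67×10^-27)(2.73×10^5) / [(1×1.60×10^-19)(0.417)] = 6.82×10^-3 m.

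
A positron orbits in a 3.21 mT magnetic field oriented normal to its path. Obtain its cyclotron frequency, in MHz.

f = qB/(2πm) = (1×1.60×10^-19)(3.21×10^-3) / [2π(9.11×10^-31)] = 8.97×10^7 Hz.

f ≈ 89.7 MHz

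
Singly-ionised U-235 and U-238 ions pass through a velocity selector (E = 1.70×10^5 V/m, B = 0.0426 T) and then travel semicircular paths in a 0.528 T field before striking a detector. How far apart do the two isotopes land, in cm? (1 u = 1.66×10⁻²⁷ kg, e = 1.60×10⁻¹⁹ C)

Both emerge at v = E/B₁ = 3.99×10^6 m/s.
r = mv/(qB₂), so r₁ = 18.427 m and r₂ = 18.663 m, giving Δr = 0.235 m.
After a semicircle each ion lands a diameter 2r from the entry slit, so the separation is 2Δr = 0.470 m.

Δd ≈ 47.0 cm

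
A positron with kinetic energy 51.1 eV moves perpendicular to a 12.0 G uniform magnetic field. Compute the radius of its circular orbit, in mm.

r ≈ 20.1 mm

Convert the energy: K = 51.1 eV = 8.18×10^-18 J.
v = √(2K/m) = √(2·8.18×10^-18/9.11×10^-31) = 4.24×10^6 m/s.
r = mv/(qB) = (9.11×10^-31)(4.24×10^6) / [(1×1.60×10^-19)(1.20×10^-3)] = 0.0201 m.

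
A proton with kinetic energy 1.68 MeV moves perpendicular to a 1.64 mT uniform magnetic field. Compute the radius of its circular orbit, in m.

r ≈ 114 m

Convert the energy: K = 1.68 MeV = 2.69×10^-13 J.
v = √(2K/m) = √(2·2.69×10^-13/1.67×10^-27) = 1.79×10^7 m/s.
r = mv/(qB) = (1.67×10^-27)(1.79×10^7) / [(1×1.60×10^-19)(1.64×10^-3)] = 114 m.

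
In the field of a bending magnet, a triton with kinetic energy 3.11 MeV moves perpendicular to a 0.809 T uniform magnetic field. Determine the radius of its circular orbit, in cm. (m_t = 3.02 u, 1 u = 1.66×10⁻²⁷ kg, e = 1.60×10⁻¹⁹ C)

Convert the energy: K = 3.11 MeV = 4.98×10^-13 J.
v = √(2K/m) = √(2·4.98×10^-13/5.01×10^-27) = 1.41×10^7 m/s.
r = mv/(qB) = (5.01×10^-27)(1.41×10^7) / [(1×1.60×10^-19)(0.809)] = 0.546 m.

r ≈ 54.6 cm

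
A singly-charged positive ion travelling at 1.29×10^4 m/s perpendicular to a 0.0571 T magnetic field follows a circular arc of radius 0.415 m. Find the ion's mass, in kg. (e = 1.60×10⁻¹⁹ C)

qvB = mv²/r ⇒ m = qBr/v.
m = (1×1.60×10^-19)(0.0571)(0.415) / (1.29×10^4) = 2.94×10^-25 kg.

m ≈ 2.94×10^-25 kg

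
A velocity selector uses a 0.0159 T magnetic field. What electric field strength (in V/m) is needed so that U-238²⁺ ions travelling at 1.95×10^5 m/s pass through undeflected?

qE = qvB ⇒ E = vB = (1.95×10^5)(0.0159) = 3100 V/m.

E ≈ 3100 V/m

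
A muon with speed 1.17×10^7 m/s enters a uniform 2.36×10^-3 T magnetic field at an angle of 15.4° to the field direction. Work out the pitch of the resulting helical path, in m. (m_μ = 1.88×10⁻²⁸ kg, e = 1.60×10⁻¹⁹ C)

The velocity component along B is v∥ = v cos15.4° = 1.13×10^7 m/s.
The cyclotron period T = 2πm/(qB) = 3.13×10^-6 s is set by m, q, B alone.
Pitch = v∥·T = (1.13×10^7)(3.13×10^-6) = 35.3 m.

pitch ≈ 35.3 m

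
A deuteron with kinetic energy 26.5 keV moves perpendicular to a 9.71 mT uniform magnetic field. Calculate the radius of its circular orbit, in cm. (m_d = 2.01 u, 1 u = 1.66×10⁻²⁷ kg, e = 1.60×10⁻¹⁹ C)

Convert the energy: K = 26.5 keV = 4.24×10^-15 J.
v = √(2K/m) = √(2·4.24×10^-15/3.34×10^-27) = 1.59×10^6 m/s.
r = mv/(qB) = (3.34×10^-27)(1.59×10^6) / [(1×1.60×10^-19)(9.71×10^-3)] = 3.42 m.

r ≈ 342 cm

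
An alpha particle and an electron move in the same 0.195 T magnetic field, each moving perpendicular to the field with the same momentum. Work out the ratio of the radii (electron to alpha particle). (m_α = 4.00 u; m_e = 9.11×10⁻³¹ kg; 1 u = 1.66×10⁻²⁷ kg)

r = p/(qB) ⇒ at equal p, r ∝ 1/q.
r_{electron}/r_{alpha particle} = 2.00.

ratio ≈ 2.00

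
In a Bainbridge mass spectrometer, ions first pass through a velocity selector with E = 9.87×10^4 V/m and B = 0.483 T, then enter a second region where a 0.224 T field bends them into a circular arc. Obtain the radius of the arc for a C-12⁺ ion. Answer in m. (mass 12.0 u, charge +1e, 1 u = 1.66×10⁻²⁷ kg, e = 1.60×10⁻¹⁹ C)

r ≈ 0.114 m

The selector passes v = E/B = 9.87×10^4/0.483 = 2.04×10^5 m/s.
In the deflection region, r = mv/(qB₂) = (1.99×10^-26)(2.04×10^5) / [(1×1.60×10^-19)(0.224)] = 0.114 m.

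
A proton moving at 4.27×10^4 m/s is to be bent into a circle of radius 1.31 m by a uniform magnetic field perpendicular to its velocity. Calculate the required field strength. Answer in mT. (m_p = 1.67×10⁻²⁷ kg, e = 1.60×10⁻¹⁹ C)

B ≈ 0.340 mT

qvB = mv²/r gives B = mv/(qr).
B = (1.67×10^-27)(4.27×10^4) / [(1×1.60×10^-19)(1.31)] = 3.40×10^-4 T.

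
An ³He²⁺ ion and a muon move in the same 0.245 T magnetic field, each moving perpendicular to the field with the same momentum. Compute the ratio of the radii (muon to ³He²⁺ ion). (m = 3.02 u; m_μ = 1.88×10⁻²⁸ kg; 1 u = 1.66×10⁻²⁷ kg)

r = p/(qB) ⇒ at equal p, r ∝ 1/q.
r_{muon}/r_{³He²⁺ ion} = 2.00.

ratio ≈ 2.00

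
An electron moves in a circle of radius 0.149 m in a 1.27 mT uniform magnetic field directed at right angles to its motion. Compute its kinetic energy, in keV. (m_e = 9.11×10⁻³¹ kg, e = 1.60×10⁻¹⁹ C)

K ≈ 3.14 keV

v = qBr/m = (1×1.60×10^-19)(1.27×10^-3)(0.149) / (9.11×10^-31) = 3.32×10^7 m/s.
K = ½mv² = 0.5·(9.11×10^-31)·(3.32×10^7)² = 5.03×10^-16 J = 3.14 keV.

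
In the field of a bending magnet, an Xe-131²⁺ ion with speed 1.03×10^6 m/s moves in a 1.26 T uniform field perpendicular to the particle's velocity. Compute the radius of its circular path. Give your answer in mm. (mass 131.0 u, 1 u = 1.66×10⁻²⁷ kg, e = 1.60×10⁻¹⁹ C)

r ≈ 556 mm

The magnetic force provides the centripetal force: qvB = mv²/r, so r = mv/(qB).
r = (2.17×10^-25 kg)(1.03×10^6 m/s) / [(2×1.60×10^-19 C)(1.26 T)] = 0.556 m.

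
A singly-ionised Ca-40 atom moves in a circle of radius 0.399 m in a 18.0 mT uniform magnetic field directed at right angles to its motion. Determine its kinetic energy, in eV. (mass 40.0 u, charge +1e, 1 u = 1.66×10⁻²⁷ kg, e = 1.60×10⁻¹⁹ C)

K ≈ 62.1 eV

v = qBr/m = (1×1.60×10^-19)(0.0180)(0.399) / (6.64×10^-26) = 1.73×10^4 m/s.
K = ½mv² = 0.5·(6.64×10^-26)·(1.73×10^4)² = 9.94×10^-18 J = 62.1 eV.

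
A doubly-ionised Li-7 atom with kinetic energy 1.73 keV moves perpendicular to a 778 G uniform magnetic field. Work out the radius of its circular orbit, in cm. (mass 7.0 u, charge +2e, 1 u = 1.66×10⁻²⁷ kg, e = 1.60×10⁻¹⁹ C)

r ≈ 10.2 cm

Convert the energy: K = 1.73 keV = 2.77×10^-16 J.
v = √(2K/m) = √(2·2.77×10^-16/1.16×10^-26) = 2.18×10^5 m/s.
r = mv/(qB) = (1.16×10^-26)(2.18×10^5) / [(2×1.60×10^-19)(0.0778)] = 0.102 m.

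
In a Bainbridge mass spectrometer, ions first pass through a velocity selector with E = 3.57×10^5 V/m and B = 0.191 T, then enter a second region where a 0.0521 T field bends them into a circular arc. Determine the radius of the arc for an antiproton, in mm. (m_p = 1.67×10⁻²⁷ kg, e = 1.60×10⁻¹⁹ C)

r ≈ 374 mm

The selector passes v = E/B = 3.57×10^5/0.191 = 1.87×10^6 m/s.
In the deflection region, r = mv/(qB₂) = (1.67×10^-27)(1.87×10^6) / [(1×1.60×10^-19)(0.0521)] = 0.374 m.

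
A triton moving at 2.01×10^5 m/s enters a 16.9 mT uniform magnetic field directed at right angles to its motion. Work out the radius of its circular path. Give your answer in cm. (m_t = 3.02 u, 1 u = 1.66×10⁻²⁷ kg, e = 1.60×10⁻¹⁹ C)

r ≈ 37.3 cm

The magnetic force provides the centripetal force: qvB = mv²/r, so r = mv/(qB).
r = (5.01×10^-27 kg)(2.01×10^5 m/s) / [(1×1.60×10^-19 C)(0.0169 T)] = 0.373 m.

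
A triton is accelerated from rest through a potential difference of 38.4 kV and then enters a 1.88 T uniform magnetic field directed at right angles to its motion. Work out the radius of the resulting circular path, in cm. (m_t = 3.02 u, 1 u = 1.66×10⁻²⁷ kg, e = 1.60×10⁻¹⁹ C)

r ≈ 2.61 cm

The kinetic energy gained is K = qV = (1×1.60×10^-19)(3.84×10^4) = 6.14×10^-15 J.
v = √(2K/m) = 1.57×10^6 m/s.
r = mv/(qB) = (5.01×10^-27)(1.57×10^6) / [(1×1.60×10^-19)(1.88)] = 0.0261 m.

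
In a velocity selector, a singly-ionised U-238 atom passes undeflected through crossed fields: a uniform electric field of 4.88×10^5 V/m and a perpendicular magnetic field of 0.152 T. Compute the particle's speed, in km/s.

v ≈ 3210 km/s

For zero net force, qE = qvB, so v = E/B.
v = (4.88×10^5) / (0.152) = 3.21×10^6 m/s.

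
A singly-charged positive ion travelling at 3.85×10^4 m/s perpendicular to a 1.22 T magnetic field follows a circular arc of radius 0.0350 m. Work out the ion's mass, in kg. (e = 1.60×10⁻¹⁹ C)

qvB = mv²/r ⇒ m = qBr/v.
m = (1×1.60×10^-19)(1.22)(0.0350) / (3.85×10^4) = 1.77×10^-25 kg.

m ≈ 1.77×10^-25 kg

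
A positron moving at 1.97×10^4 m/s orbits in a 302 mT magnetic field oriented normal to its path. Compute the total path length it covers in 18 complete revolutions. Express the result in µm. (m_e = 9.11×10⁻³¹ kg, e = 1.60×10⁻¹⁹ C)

r = mv/(qB) = 3.71×10^-7 m, so one revolution covers 2πr = 2.33×10^-6 m.
In 18 revolutions: L = 18·2πr = 4.20×10^-5 m.

L ≈ 42.0 µm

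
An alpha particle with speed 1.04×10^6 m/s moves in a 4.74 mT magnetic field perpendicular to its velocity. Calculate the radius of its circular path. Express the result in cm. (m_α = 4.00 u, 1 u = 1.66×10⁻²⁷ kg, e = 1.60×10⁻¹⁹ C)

The magnetic force provides the centripetal force: qvB = mv²/r, so r = mv/(qB).
r = (6.64×10^-27 kg)(1.04×10^6 m/s) / [(2×1.60×10^-19 C)(4.74×10^-3 T)] = 4.55 m.

r ≈ 455 cm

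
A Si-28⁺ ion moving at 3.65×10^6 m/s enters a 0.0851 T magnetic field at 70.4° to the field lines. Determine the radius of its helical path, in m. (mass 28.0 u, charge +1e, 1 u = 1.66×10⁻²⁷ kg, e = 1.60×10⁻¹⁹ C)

r ≈ 11.7 m

Only the perpendicular component v⊥ = v sin70.4° = 3.44×10^6 m/s is bent by the field.
r = m v⊥ /(qB) = (4.65×10^-26)(3.44×10^6) / [(1×1.60×10^-19)(0.0851)] = 11.7 m.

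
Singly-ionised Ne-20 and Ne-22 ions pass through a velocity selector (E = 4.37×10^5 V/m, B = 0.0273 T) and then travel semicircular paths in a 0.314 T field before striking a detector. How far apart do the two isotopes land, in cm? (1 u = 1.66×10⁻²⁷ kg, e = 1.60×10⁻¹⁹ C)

Both emerge at v = E/B₁ = 1.60×10^7 m/s.
r = mv/(qB₂), so r₁ = 10.58 m and r₂ = 11.64 m, giving Δr = 1.06 m.
After a semicircle each ion lands a diameter 2r from the entry slit, so the separation is 2Δr = 2.12 m.

Δd ≈ 212 cm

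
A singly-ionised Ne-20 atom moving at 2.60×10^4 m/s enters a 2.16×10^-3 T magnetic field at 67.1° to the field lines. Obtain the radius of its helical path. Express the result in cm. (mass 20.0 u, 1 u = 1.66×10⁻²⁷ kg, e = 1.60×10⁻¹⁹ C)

Only the perpendicular component v⊥ = v sin67.1° = 2.40×10^4 m/s is bent by the field.
r = m v⊥ /(qB) = (3.32×10^-26)(2.40×10^4) / [(1×1.60×10^-19)(2.16×10^-3)] = 2.30 m.

r ≈ 230 cm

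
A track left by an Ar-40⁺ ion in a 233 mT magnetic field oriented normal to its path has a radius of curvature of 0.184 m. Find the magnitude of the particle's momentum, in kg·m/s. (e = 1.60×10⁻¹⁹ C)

p ≈ 6.86×10^-21 kg·m/s

Since qvB = mv²/r, the momentum p = mv = qBr.
p = (1×1.60×10^-19)(0.233)(0.184) = 6.86×10^-21 kg·m/s.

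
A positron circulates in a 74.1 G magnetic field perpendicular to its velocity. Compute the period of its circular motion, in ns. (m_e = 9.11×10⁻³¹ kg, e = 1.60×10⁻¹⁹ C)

The cyclotron period is independent of speed: T = 2πm/(qB).
T = 2π(9.11×10^-31) / [(1×1.60×10^-19)(7.41×10^-3)] = 4.83×10^-9 s.

T ≈ 4.83 ns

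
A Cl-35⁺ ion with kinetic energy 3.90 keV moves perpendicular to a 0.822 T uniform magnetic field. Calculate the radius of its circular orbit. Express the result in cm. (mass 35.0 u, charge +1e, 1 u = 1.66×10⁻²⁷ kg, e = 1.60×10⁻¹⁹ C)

r ≈ 6.47 cm

Convert the energy: K = 3.90 keV = 6.24×10^-16 J.
v = √(2K/m) = √(2·6.24×10^-16/5.81×10^-26) = 1.47×10^5 m/s.
r = mv/(qB) = (5.81×10^-26)(1.47×10^5) / [(1×1.60×10^-19)(0.822)] = 0.0647 m.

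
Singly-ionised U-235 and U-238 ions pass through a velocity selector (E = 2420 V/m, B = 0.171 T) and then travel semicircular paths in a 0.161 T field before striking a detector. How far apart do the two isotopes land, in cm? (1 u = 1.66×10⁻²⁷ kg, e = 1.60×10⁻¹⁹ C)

Δd ≈ 0.547 cm

Both emerge at v = E/B₁ = 1.42×10^4 m/s.
r = mv/(qB₂), so r₁ = 0.21431 m and r₂ = 0.21705 m, giving Δr = 2.74×10^-3 m.
After a semicircle each ion lands a diameter 2r from the entry slit, so the separation is 2Δr = 5.47×10^-3 m.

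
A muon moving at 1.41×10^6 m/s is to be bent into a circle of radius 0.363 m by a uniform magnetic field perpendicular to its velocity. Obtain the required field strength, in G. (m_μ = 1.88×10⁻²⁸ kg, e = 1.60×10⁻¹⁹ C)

B ≈ 45.6 G

qvB = mv²/r gives B = mv/(qr).
B = (1.88×10^-28)(1.41×10^6) / [(1×1.60×10^-19)(0.363)] = 4.56×10^-3 T.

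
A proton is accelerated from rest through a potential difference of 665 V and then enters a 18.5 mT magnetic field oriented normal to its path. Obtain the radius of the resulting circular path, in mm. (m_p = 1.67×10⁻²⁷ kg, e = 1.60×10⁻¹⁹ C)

r ≈ 201 mm

The kinetic energy gained is K = qV = (1×1.60×10^-19)(665) = 1.06×10^-16 J.
v = √(2K/m) = 3.57×10^5 m/s.
r = mv/(qB) = (1.67×10^-27)(3.57×10^5) / [(1×1.60×10^-19)(0.0185)] = 0.201 m.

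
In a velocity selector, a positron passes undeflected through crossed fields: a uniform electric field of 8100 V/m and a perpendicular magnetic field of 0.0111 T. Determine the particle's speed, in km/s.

v ≈ 730 km/s

For zero net force, qE = qvB, so v = E/B.
v = (8100) / (0.0111) = 7.30×10^5 m/s.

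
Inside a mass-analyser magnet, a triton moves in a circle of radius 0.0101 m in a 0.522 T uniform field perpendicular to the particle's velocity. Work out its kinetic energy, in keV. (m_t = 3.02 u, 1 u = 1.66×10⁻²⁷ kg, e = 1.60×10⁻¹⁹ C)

v = qBr/m = (1×1.60×10^-19)(0.522)(0.0101) / (5.01×10^-27) = 1.68×10^5 m/s.
K = ½mv² = 0.5·(5.01×10^-27)·(1.68×10^5)² = 7.10×10^-17 J = 0.444 keV.

K ≈ 0.444 keV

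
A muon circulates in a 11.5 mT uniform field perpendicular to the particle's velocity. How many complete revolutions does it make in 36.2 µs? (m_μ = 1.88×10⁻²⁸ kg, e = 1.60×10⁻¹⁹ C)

T = 2πm/(qB) = 2π(1.88×10^-28) / [(1×1.60×10^-19)(0.0115)] = 6.4198×10^-7 s.
N = t/T = 3.62×10^-5 / 6.4198×10^-7 ≈ 56.39, so 56 complete revolutions.

N = 56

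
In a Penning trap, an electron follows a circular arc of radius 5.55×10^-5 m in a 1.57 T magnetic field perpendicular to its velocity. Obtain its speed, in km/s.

v ≈ 15300 km/s

From qvB = mv²/r, v = qBr/m.
v = (1×1.60×10^-19)(1.57)(5.55×10^-5) / (9.11×10^-31) = 1.53×10^7 m/s.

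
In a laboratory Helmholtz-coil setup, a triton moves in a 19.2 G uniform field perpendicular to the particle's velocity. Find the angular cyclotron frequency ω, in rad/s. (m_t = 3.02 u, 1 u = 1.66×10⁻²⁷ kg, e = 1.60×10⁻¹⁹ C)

ω ≈ 6.13×10^4 rad/s

ω = qB/m = (1×1.60×10^-19)(1.92×10^-3) / (5.01×10^-27) = 6.13×10^4 rad/s.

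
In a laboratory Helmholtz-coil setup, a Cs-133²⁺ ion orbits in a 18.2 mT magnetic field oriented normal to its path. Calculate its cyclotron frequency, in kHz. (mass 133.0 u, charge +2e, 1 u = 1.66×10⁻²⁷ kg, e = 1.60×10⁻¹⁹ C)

f ≈ 4.20 kHz

f = qB/(2πm) = (2×1.60×10^-19)(0.0182) / [2π(2.21×10^-25)] = 4200 Hz.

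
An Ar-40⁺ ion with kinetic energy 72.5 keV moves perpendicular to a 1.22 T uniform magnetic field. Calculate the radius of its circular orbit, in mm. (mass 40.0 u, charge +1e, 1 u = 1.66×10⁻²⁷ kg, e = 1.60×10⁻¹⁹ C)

r ≈ 201 mm

Convert the energy: K = 72.5 keV = 1.16×10^-14 J.
v = √(2K/m) = √(2·1.16×10^-14/6.64×10^-26) = 5.91×10^5 m/s.
r = mv/(qB) = (6.64×10^-26)(5.91×10^5) / [(1×1.60×10^-19)(1.22)] = 0.201 m.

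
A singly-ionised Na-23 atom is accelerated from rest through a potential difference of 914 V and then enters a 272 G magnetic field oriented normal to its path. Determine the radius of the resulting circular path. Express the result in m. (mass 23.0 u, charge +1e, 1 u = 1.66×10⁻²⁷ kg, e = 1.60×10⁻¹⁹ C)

The kinetic energy gained is K = qV = (1×1.60×10^-19)(914) = 1.46×10^-16 J.
v = √(2K/m) = 8.75×10^4 m/s.
r = mv/(qB) = (3.82×10^-26)(8.75×10^4) / [(1×1.60×10^-19)(0.0272)] = 0.768 m.

r ≈ 0.768 m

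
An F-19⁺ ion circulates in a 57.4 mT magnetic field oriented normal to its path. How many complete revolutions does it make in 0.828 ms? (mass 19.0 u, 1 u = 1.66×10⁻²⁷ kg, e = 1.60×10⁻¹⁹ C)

T = 2πm/(qB) = 2π(3.154×10^-26) / [(1×1.60×10^-19)(0.0574)] = 2.1578×10^-5 s.
N = t/T = 8.28×10^-4 / 2.1578×10^-5 ≈ 38.37, so 38 complete revolutions.

N = 38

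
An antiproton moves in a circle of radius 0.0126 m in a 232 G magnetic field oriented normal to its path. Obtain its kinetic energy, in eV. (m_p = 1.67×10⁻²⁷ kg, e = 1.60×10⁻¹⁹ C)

v = qBr/m = (1×1.60×10^-19)(0.0232)(0.0126) / (1.67×10^-27) = 2.80×10^4 m/s.
K = ½mv² = 0.5·(1.67×10^-27)·(2.80×10^4)² = 6.55×10^-19 J = 4.09 eV.

K ≈ 4.09 eV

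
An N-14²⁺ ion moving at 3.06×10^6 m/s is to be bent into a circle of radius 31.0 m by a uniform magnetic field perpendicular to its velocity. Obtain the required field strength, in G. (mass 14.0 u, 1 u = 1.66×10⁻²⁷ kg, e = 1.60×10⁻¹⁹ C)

qvB = mv²/r gives B = mv/(qr).
B = (2.32×10^-26)(3.06×10^6) / [(2×1.60×10^-19)(31.0)] = 7.17×10^-3 T.

B ≈ 71.7 G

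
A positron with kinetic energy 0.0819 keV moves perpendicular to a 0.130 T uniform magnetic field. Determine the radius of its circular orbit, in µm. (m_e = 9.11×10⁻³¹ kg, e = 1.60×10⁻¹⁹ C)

Convert the energy: K = 0.0819 keV = 1.31×10^-17 J.
v = √(2K/m) = √(2·1.31×10^-17/9.11×10^-31) = 5.36×10^6 m/s.
r = mv/(qB) = (9.11×10^-31)(5.36×10^6) / [(1×1.60×10^-19)(0.130)] = 2.35×10^-4 m.

r ≈ 235 µm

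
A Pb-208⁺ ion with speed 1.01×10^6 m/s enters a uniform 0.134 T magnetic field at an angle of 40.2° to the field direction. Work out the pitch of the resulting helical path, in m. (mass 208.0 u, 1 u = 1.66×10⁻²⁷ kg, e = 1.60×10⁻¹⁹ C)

pitch ≈ 78.1 m

The velocity component along B is v∥ = v cos40.2° = 7.71×10^5 m/s.
The cyclotron period T = 2πm/(qB) = 1.01×10^-4 s is set by m, q, B alone.
Pitch = v∥·T = (7.71×10^5)(1.01×10^-4) = 78.1 m.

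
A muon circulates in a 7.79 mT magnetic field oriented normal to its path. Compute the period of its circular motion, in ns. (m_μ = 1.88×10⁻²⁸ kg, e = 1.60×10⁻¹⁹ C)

T ≈ 948 ns

The cyclotron period is independent of speed: T = 2πm/(qB).
T = 2π(1.88×10^-28) / [(1×1.60×10^-19)(7.79×10^-3)] = 9.48×10^-7 s.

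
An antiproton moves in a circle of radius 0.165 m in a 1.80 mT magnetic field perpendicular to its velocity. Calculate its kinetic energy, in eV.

v = qBr/m = (1×1.60×10^-19)(1.80×10^-3)(0.165) / (1.67×10^-27) = 2.85×10^4 m/s.
K = ½mv² = 0.5·(1.67×10^-27)·(2.85×10^4)² = 6.76×10^-19 J = 4.23 eV.

K ≈ 4.23 eV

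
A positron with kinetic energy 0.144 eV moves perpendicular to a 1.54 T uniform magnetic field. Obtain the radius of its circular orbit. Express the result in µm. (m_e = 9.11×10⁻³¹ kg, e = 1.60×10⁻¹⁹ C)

r ≈ 0.832 µm

Convert the energy: K = 0.144 eV = 2.30×10^-20 J.
v = √(2K/m) = √(2·2.30×10^-20/9.11×10^-31) = 2.25×10^5 m/s.
r = mv/(qB) = (9.11×10^-31)(2.25×10^5) / [(1×1.60×10^-19)(1.54)] = 8.32×10^-7 m.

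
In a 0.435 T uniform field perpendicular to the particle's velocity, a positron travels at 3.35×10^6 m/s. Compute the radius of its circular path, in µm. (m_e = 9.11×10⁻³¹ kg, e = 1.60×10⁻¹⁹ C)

r ≈ 43.8 µm

The magnetic force provides the centripetal force: qvB = mv²/r, so r = mv/(qB).
r = (9.11×10^-31 kg)(3.35×10^6 m/s) / [(1×1.60×10^-19 C)(0.435 T)] = 4.38×10^-5 m.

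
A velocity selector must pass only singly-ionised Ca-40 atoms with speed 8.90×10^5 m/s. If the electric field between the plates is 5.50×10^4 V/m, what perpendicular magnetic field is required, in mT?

B ≈ 61.8 mT

qE = qvB ⇒ B = E/v = (5.50×10^4) / (8.90×10^5) = 0.0618 T.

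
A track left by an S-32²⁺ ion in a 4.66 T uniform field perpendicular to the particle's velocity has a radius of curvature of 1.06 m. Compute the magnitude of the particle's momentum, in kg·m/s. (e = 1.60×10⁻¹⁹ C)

p ≈ 1.58×10^-18 kg·m/s

Since qvB = mv²/r, the momentum p = mv = qBr.
p = (2×1.60×10^-19)(4.66)(1.06) = 1.58×10^-18 kg·m/s.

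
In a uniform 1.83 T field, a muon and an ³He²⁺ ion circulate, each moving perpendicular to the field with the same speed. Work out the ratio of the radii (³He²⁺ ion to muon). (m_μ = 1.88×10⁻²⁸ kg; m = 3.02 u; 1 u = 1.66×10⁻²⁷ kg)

r = mv/(qB) ⇒ at equal v, r ∝ m/q.
r_{³He²⁺ ion}/r_{muon} = 13.3.

ratio ≈ 13.3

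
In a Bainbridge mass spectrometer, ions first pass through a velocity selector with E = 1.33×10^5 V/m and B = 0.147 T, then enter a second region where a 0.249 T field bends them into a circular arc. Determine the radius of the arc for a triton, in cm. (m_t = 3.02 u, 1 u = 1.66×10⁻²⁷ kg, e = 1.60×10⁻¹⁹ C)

The selector passes v = E/B = 1.33×10^5/0.147 = 9.05×10^5 m/s.
In the deflection region, r = mv/(qB₂) = (5.01×10^-27)(9.05×10^5) / [(1×1.60×10^-19)(0.249)] = 0.114 m.

r ≈ 11.4 cm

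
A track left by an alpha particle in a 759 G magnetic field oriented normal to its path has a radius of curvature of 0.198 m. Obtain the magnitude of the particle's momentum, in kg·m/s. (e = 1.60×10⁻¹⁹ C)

Since qvB = mv²/r, the momentum p = mv = qBr.
p = (2×1.60×10^-19)(0.0759)(0.198) = 4.81×10^-21 kg·m/s.

p ≈ 4.81×10^-21 kg·m/s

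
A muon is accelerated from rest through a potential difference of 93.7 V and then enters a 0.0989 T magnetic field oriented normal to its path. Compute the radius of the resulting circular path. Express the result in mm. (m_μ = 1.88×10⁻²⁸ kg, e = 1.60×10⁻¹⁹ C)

The kinetic energy gained is K = qV = (1×1.60×10^-19)(93.7) = 1.50×10^-17 J.
v = √(2K/m) = 3.99×10^5 m/s.
r = mv/(qB) = (1.88×10^-28)(3.99×10^5) / [(1×1.60×10^-19)(0.0989)] = 4.74×10^-3 m.

r ≈ 4.74 mm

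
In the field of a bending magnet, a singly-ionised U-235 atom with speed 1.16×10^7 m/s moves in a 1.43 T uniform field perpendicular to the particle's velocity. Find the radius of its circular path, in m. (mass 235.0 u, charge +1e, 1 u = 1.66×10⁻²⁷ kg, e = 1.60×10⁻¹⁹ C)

The magnetic force provides the centripetal force: qvB = mv²/r, so r = mv/(qB).
r = (3.90×10^-25 kg)(1.16×10^7 m/s) / [(1×1.60×10^-19 C)(1.43 T)] = 19.8 m.

r ≈ 19.8 m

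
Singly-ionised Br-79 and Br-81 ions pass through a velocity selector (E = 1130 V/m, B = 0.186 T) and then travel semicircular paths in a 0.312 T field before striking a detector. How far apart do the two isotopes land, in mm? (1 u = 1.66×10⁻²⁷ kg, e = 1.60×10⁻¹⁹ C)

Δd ≈ 0.808 mm

Both emerge at v = E/B₁ = 6080 m/s.
r = mv/(qB₂), so r₁ = 0.015960 m and r₂ = 0.016364 m, giving Δr = 4.04×10^-4 m.
After a semicircle each ion lands a diameter 2r from the entry slit, so the separation is 2Δr = 8.08×10^-4 m.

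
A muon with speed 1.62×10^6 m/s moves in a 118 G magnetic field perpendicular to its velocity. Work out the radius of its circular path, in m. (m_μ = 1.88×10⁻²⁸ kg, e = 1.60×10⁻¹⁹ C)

The magnetic force provides the centripetal force: qvB = mv²/r, so r = mv/(qB).
r = (1.88×10^-28 kg)(1.62×10^6 m/s) / [(1×1.60×10^-19 C)(0.0118 T)] = 0.161 m.

r ≈ 0.161 m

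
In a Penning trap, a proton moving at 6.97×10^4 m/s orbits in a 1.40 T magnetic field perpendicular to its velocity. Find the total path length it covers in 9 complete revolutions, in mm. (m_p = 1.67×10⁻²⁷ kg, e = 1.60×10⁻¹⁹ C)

r = mv/(qB) = 5.20×10^-4 m, so one revolution covers 2πr = 3.26×10^-3 m.
In 9 revolutions: L = 9·2πr = 0.0294 m.

L ≈ 29.4 mm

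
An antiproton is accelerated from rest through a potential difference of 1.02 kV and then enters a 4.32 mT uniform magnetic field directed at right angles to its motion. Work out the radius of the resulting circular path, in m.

The kinetic energy gained is K = qV = (1×1.60×10^-19)(1020) = 1.63×10^-16 J.
v = √(2K/m) = 4.42×10^5 m/s.
r = mv/(qB) = (1.67×10^-27)(4.42×10^5) / [(1×1.60×10^-19)(4.32×10^-3)] = 1.07 m.

r ≈ 1.07 m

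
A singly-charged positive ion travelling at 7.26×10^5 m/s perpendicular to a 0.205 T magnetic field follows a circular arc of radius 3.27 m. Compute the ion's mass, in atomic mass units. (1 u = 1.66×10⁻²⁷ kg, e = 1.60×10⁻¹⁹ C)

qvB = mv²/r ⇒ m = qBr/v.
m = (1×1.60×10^-19)(0.205)(3.27) / (7.26×10^5) = 1.48×10^-25 kg = 89.0 u.

m ≈ 89.0 u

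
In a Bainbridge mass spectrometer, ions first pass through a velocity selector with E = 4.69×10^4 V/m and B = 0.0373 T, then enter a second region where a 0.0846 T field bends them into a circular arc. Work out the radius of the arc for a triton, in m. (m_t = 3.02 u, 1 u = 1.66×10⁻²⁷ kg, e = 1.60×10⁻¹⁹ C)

The selector passes v = E/B = 4.69×10^4/0.0373 = 1.26×10^6 m/s.
In the deflection region, r = mv/(qB₂) = (5.01×10^-27)(1.26×10^6) / [(1×1.60×10^-19)(0.0846)] = 0.466 m.

r ≈ 0.466 m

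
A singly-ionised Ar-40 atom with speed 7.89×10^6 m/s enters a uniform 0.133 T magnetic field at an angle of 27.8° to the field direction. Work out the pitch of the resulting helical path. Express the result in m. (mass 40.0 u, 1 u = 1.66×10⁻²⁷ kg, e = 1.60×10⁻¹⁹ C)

pitch ≈ 137 m

The velocity component along B is v∥ = v cos27.8° = 6.98×10^6 m/s.
The cyclotron period T = 2πm/(qB) = 1.96×10^-5 s is set by m, q, B alone.
Pitch = v∥·T = (6.98×10^6)(1.96×10^-5) = 137 m.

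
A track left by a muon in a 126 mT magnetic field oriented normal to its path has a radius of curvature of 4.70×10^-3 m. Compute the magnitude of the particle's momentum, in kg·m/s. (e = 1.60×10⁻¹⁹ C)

Since qvB = mv²/r, the momentum p = mv = qBr.
p = (1×1.60×10^-19)(0.126)(4.70×10^-3) = 9.48×10^-23 kg·m/s.

p ≈ 9.48×10^-23 kg·m/s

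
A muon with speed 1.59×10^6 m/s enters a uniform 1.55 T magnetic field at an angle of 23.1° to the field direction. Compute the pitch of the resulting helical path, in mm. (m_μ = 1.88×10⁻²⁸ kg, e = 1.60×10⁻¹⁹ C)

pitch ≈ 6.97 mm

The velocity component along B is v∥ = v cos23.1° = 1.46×10^6 m/s.
The cyclotron period T = 2πm/(qB) = 4.76×10^-9 s is set by m, q, B alone.
Pitch = v∥·T = (1.46×10^6)(4.76×10^-9) = 6.97×10^-3 m.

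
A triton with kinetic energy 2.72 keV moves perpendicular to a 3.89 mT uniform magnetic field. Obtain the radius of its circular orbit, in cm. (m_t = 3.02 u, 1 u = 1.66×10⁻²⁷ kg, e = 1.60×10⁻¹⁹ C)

Convert the energy: K = 2.72 keV = 4.35×10^-16 J.
v = √(2K/m) = √(2·4.35×10^-16/5.01×10^-27) = 4.17×10^5 m/s.
r = mv/(qB) = (5.01×10^-27)(4.17×10^5) / [(1×1.60×10^-19)(3.89×10^-3)] = 3.36 m.

r ≈ 336 cm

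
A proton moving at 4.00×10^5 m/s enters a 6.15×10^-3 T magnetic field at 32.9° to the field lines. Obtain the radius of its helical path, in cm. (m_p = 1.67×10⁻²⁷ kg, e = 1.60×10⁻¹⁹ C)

r ≈ 36.9 cm

Only the perpendicular component v⊥ = v sin32.9° = 2.17×10^5 m/s is bent by the field.
r = m v⊥ /(qB) = (1.67×10^-27)(2.17×10^5) / [(1×1.60×10^-19)(6.15×10^-3)] = 0.369 m.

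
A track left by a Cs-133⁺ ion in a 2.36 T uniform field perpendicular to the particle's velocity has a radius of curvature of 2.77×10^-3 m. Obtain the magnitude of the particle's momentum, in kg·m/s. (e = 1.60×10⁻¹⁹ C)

p ≈ 1.05×10^-21 kg·m/s

Since qvB = mv²/r, the momentum p = mv = qBr.
p = (1×1.60×10^-19)(2.36)(2.77×10^-3) = 1.05×10^-21 kg·m/s.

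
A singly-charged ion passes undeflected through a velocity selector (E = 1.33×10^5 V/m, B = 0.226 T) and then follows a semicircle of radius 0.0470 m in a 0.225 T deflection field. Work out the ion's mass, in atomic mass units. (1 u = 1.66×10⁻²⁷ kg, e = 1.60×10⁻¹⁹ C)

m ≈ 1.73 u

v = E/B₁ = 5.88×10^5 m/s.
From r = mv/(qB₂), m = qB₂r/v = (1×1.60×10^-19)(0.225)(0.0470) / (5.88×10^5) = 2.88×10^-27 kg.
In atomic mass units: m = 2.88×10^-27 / 1.66×10^-27 = 1.73 u.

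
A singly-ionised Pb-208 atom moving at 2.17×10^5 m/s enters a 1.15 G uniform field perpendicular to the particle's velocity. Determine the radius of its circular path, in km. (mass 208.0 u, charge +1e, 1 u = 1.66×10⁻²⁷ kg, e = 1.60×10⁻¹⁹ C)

r ≈ 4.07 km

The magnetic force provides the centripetal force: qvB = mv²/r, so r = mv/(qB).
r = (3.45×10^-25 kg)(2.17×10^5 m/s) / [(1×1.60×10^-19 C)(1.15×10^-4 T)] = 4070 m.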